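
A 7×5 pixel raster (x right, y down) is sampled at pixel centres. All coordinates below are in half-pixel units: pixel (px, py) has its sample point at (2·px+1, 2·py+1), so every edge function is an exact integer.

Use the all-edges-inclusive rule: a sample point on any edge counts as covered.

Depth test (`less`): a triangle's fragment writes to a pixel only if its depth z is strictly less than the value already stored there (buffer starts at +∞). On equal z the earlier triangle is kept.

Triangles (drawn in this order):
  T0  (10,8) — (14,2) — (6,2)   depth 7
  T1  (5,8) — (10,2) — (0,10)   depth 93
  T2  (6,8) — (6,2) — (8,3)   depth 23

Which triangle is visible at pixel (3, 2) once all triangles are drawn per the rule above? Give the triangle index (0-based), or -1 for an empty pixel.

T0:
  2·area = 48  (B↔C swapped to make it positive)
  edge (10, 8)→(6, 2): d=(-4,-6) inclusive
  edge (6, 2)→(14, 2): d=(8,0) inclusive
  edge (14, 2)→(10, 8): d=(-4,6) inclusive
    (3,1)@(7, 3): e=[2,8,38] → X
    (4,1)@(9, 3): e=[14,8,26] → X
    (5,1)@(11, 3): e=[26,8,14] → X
    (6,1)@(13, 3): e=[38,8,2] → X
    (3,2)@(7, 5): e=[-6,24,30] → .
    (4,2)@(9, 5): e=[6,24,18] → X
    (6,2)@(13, 5): e=[30,24,-6] → .
    (4,3)@(9, 7): e=[-2,40,10] → .
    (5,3)@(11, 7): e=[10,40,-2] → .
  covered (6 px):
    . . . . . . .
    . . . X X X X
    . . . . X X .
    . . . . . . .
    . . . . . . .
T1:
  2·area = 20  (B↔C swapped to make it positive)
  edge (5, 8)→(0, 10): d=(-5,2) inclusive
  edge (0, 10)→(10, 2): d=(10,-8) inclusive
  edge (10, 2)→(5, 8): d=(-5,6) inclusive
    (4,1)@(9, 3): e=[17,2,1] → X
    (5,1)@(11, 3): e=[13,18,-11] → .
    (3,2)@(7, 5): e=[11,6,3] → X
    (4,2)@(9, 5): e=[7,22,-9] → .
    (2,3)@(5, 7): e=[5,10,5] → X
    (3,3)@(7, 7): e=[1,26,-7] → .
    (2,4)@(5, 9): e=[-5,30,-5] → .
  covered (3 px):
    . . . . . . .
    . . . . X . .
    . . . X . . .
    . . X . . . .
    . . . . . . .
T2:
  2·area = 12
  edge (6, 8)→(6, 2): d=(0,-6) inclusive
  edge (6, 2)→(8, 3): d=(2,1) inclusive
  edge (8, 3)→(6, 8): d=(-2,5) inclusive
    (3,1)@(7, 3): e=[6,1,5] → X
    (4,1)@(9, 3): e=[18,-1,-5] → .
    (3,2)@(7, 5): e=[6,5,1] → X
    (4,2)@(9, 5): e=[18,3,-9] → .
    (3,3)@(7, 7): e=[6,9,-3] → .
  covered (2 px):
    . . . . . . .
    . . . X . . .
    . . . X . . .
    . . . . . . .
    . . . . . . .

Z-buffer (winner per pixel, '.' = empty):
  . . . . . . .
  . . . 0 0 0 0
  . . . 2 0 0 .
  . . 1 . . . .
  . . . . . . .

Final: 2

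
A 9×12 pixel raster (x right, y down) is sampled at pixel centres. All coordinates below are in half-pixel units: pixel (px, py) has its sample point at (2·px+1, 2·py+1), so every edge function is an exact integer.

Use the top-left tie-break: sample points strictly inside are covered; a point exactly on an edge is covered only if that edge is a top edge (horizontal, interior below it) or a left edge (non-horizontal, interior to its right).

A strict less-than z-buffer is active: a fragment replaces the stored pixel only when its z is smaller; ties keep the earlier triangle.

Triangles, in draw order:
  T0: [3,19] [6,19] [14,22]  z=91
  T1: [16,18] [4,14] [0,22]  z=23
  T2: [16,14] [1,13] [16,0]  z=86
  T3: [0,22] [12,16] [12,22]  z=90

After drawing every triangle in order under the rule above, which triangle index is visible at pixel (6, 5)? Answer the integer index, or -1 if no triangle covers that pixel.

T0:
  2·area = 9
  edge (3, 19)→(6, 19): d=(3,0) top-left  bias=+0
  edge (6, 19)→(14, 22): d=(8,3) right/bottom  bias=-1
  edge (14, 22)→(3, 19): d=(-11,-3) top-left  bias=+0
    (0,9)@(1, 19): e=[0,15,-6] → ·  [on edge]
    (1,9)@(3, 19): e=[0,9,0] → █  [on edge]
    (2,9)@(5, 19): e=[0,3,6] → █  [on edge]
    (3,9)@(7, 19): e=[0,-3,12] → ·  [on edge]
    (4,9)@(9, 19): e=[0,-9,18] → ·  [on edge]
    (5,9)@(11, 19): e=[0,-15,24] → ·  [on edge]
    (6,9)@(13, 19): e=[0,-21,30] → ·  [on edge]
    (7,9)@(15, 19): e=[0,-27,36] → ·  [on edge]
    (8,9)@(17, 19): e=[0,-33,42] → ·  [on edge]
    (1,10)@(3, 21): e=[6,25,-22] → ·
    (2,10)@(5, 21): e=[6,19,-16] → ·
    (5,10)@(11, 21): e=[6,1,2] → █
  covered (3 px):
    · · · · · · · · ·
    · · · · · · · · ·
    · · · · · · · · ·
    · · · · · · · · ·
    · · · · · · · · ·
    · · · · · · · · ·
    · · · · · · · · ·
    · · · · · · · · ·
    · · · · · · · · ·
    · █ █ · · · · · ·
    · · · · · █ · · ·
    · · · · · · · · ·
T1:
  2·area = 112  (B↔C swapped to make it positive)
  edge (16, 18)→(0, 22): d=(-16,4) right/bottom  bias=-1
  edge (0, 22)→(4, 14): d=(4,-8) top-left  bias=+0
  edge (4, 14)→(16, 18): d=(12,4) right/bottom  bias=-1
    (0,6)@(1, 13): e=[140,-28,0] → ·  [on edge]
    (2,7)@(5, 15): e=[92,12,8] → █
    (3,7)@(7, 15): e=[84,28,0] → ·  [on edge]
    (1,8)@(3, 17): e=[68,4,40] → █
    (3,8)@(7, 17): e=[52,36,24] → █
    (4,8)@(9, 17): e=[44,52,16] → █
    (5,8)@(11, 17): e=[36,68,8] → █
    (6,8)@(13, 17): e=[28,84,0] → ·  [on edge]
    (1,9)@(3, 19): e=[36,12,64] → █
    (6,9)@(13, 19): e=[-4,92,24] → ·
    (0,10)@(1, 21): e=[12,4,96] → █
    (2,10)@(5, 21): e=[-4,36,80] → ·
  covered (13 px):
    · · · · · · · · ·
    · · · · · · · · ·
    · · · · · · · · ·
    · · · · · · · · ·
    · · · · · · · · ·
    · · · · · · · · ·
    · · · · · · · · ·
    · · █ · · · · · ·
    · █ █ █ █ █ · · ·
    · █ █ █ █ █ · · ·
    █ █ · · · · · · ·
    · · · · · · · · ·
T2:
  2·area = 210
  edge (16, 14)→(1, 13): d=(-15,-1) top-left  bias=+0
  edge (1, 13)→(16, 0): d=(15,-13) top-left  bias=+0
  edge (16, 0)→(16, 14): d=(0,14) right/bottom  bias=-1
    (7,0)@(15, 1): e=[194,2,14] → █
    (8,0)@(17, 1): e=[196,28,-14] → ·
    (6,1)@(13, 3): e=[162,6,42] → █
    (8,1)@(17, 3): e=[166,58,-14] → ·
    (5,2)@(11, 5): e=[130,10,70] → █
    (8,2)@(17, 5): e=[136,88,-14] → ·
    (4,3)@(9, 7): e=[98,14,98] → █
    (8,3)@(17, 7): e=[106,118,-14] → ·
    (3,4)@(7, 9): e=[66,18,126] → █
    (8,4)@(17, 9): e=[76,148,-14] → ·
    (2,5)@(5, 11): e=[34,22,154] → █
    (8,5)@(17, 11): e=[46,178,-14] → ·
    (0,6)@(1, 13): e=[0,0,210] → █  [on edge]
  covered (29 px):
    · · · · · · · █ ·
    · · · · · · █ █ ·
    · · · · · █ █ █ ·
    · · · · █ █ █ █ ·
    · · · █ █ █ █ █ ·
    · · █ █ █ █ █ █ ·
    █ █ █ █ █ █ █ █ ·
    · · · · · · · · ·
    · · · · · · · · ·
    · · · · · · · · ·
    · · · · · · · · ·
    · · · · · · · · ·
T3:
  2·area = 72
  edge (0, 22)→(12, 16): d=(12,-6) top-left  bias=+0
  edge (12, 16)→(12, 22): d=(0,6) right/bottom  bias=-1
  edge (12, 22)→(0, 22): d=(-12,0) right/bottom  bias=-1
    (5,8)@(11, 17): e=[6,6,60] → █
    (6,8)@(13, 17): e=[18,-6,60] → ·
    (3,9)@(7, 19): e=[6,30,36] → █
    (4,9)@(9, 19): e=[18,18,36] → █
    (6,9)@(13, 19): e=[42,-6,36] → ·
    (1,10)@(3, 21): e=[6,54,12] → █
    (2,10)@(5, 21): e=[18,42,12] → █
    (6,10)@(13, 21): e=[66,-6,12] → ·
    (1,11)@(3, 23): e=[30,54,-12] → ·
    (2,11)@(5, 23): e=[42,42,-12] → ·
    (3,11)@(7, 23): e=[54,30,-12] → ·
    (4,11)@(9, 23): e=[66,18,-12] → ·
  covered (9 px):
    · · · · · · · · ·
    · · · · · · · · ·
    · · · · · · · · ·
    · · · · · · · · ·
    · · · · · · · · ·
    · · · · · · · · ·
    · · · · · · · · ·
    · · · · · · · · ·
    · · · · · █ · · ·
    · · · █ █ █ · · ·
    · █ █ █ █ █ · · ·
    · · · · · · · · ·

Z-buffer (winner per pixel, '.' = empty):
  . . . . . . . 2 .
  . . . . . . 2 2 .
  . . . . . 2 2 2 .
  . . . . 2 2 2 2 .
  . . . 2 2 2 2 2 .
  . . 2 2 2 2 2 2 .
  2 2 2 2 2 2 2 2 .
  . . 1 . . . . . .
  . 1 1 1 1 1 . . .
  . 1 1 1 1 1 . . .
  1 1 3 3 3 3 . . .
  . . . . . . . . .

Result: 2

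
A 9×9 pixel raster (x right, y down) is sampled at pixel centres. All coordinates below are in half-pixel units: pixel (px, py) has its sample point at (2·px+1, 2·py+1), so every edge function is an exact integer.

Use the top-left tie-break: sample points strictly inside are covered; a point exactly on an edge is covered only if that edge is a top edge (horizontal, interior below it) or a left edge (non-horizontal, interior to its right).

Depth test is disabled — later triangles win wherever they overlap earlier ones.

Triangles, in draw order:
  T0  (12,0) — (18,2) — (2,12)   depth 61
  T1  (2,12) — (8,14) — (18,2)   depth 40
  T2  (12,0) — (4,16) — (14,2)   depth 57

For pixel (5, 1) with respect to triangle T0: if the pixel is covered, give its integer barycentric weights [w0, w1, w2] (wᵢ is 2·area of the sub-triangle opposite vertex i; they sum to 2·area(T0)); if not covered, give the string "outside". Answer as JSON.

T0:
  2·area = 92
  edge (12, 0)→(18, 2): d=(6,2) right/bottom  bias=-1
  edge (18, 2)→(2, 12): d=(-16,10) right/bottom  bias=-1
  edge (2, 12)→(12, 0): d=(10,-12) top-left  bias=+0
    (6,0)@(13, 1): e=[4,66,22] → █
    (7,0)@(15, 1): e=[0,46,46] → ·  [on edge]
    (5,1)@(11, 3): e=[20,54,18] → █
    (7,1)@(15, 3): e=[12,14,66] → █
    (8,1)@(17, 3): e=[8,-6,90] → ·
    (4,2)@(9, 5): e=[36,42,14] → █
    (7,2)@(15, 5): e=[24,-18,86] → ·
    (3,3)@(7, 7): e=[52,30,10] → █
    (5,3)@(11, 7): e=[44,-10,58] → ·
    (6,3)@(13, 7): e=[40,-30,82] → ·
    (2,4)@(5, 9): e=[68,18,6] → █
    (3,4)@(7, 9): e=[64,-2,30] → ·
  covered (11 px):
    · · · · · · █ · ·
    · · · · · █ █ █ ·
    · · · · █ █ █ · ·
    · · · █ █ · · · ·
    · · █ · · · · · ·
    · █ · · · · · · ·
    · · · · · · · · ·
    · · · · · · · · ·
    · · · · · · · · ·
T1:
  2·area = 92  (B↔C swapped to make it positive)
  edge (2, 12)→(18, 2): d=(16,-10) top-left  bias=+0
  edge (18, 2)→(8, 14): d=(-10,12) right/bottom  bias=-1
  edge (8, 14)→(2, 12): d=(-6,-2) top-left  bias=+0
    (8,1)@(17, 3): e=[6,2,84] → █
    (7,2)@(15, 5): e=[18,6,68] → █
    (8,2)@(17, 5): e=[38,-18,72] → ·
    (5,3)@(11, 7): e=[10,34,48] → █
    (6,3)@(13, 7): e=[30,10,52] → █
    (7,3)@(15, 7): e=[50,-14,56] → ·
    (3,4)@(7, 9): e=[2,62,28] → █
    (4,4)@(9, 9): e=[22,38,32] → █
    (6,4)@(13, 9): e=[62,-10,40] → ·
    (2,5)@(5, 11): e=[14,66,12] → █
    (5,5)@(11, 11): e=[74,-6,24] → ·
    (2,6)@(5, 13): e=[46,46,0] → █  [on edge]
    (5,7)@(11, 15): e=[138,-46,0] → ·  [on edge]
    (8,8)@(17, 17): e=[230,-138,0] → ·  [on edge]
  covered (12 px):
    · · · · · · · · ·
    · · · · · · · · █
    · · · · · · · █ ·
    · · · · · █ █ · ·
    · · · █ █ █ · · ·
    · · █ █ █ · · · ·
    · · █ █ · · · · ·
    · · · · · · · · ·
    · · · · · · · · ·
T2:
  2·area = 48  (B↔C swapped to make it positive)
  edge (12, 0)→(14, 2): d=(2,2) right/bottom  bias=-1
  edge (14, 2)→(4, 16): d=(-10,14) right/bottom  bias=-1
  edge (4, 16)→(12, 0): d=(8,-16) top-left  bias=+0
    (6,0)@(13, 1): e=[0,24,24] → ·  [on edge]
    (5,1)@(11, 3): e=[8,32,8] → █
    (6,1)@(13, 3): e=[4,4,40] → █
    (7,1)@(15, 3): e=[0,-24,72] → ·  [on edge]
    (5,2)@(11, 5): e=[12,12,24] → █
    (6,2)@(13, 5): e=[8,-16,56] → ·
    (8,2)@(17, 5): e=[0,-72,120] → ·  [on edge]
    (4,3)@(9, 7): e=[20,20,8] → █
    (5,3)@(11, 7): e=[16,-8,40] → ·
    (4,4)@(9, 9): e=[24,0,24] → ·  [on edge]
    (3,5)@(7, 11): e=[32,8,8] → █
    (4,5)@(9, 11): e=[28,-20,40] → ·
  covered (5 px):
    · · · · · · · · ·
    · · · · · █ █ · ·
    · · · · · █ · · ·
    · · · · █ · · · ·
    · · · · · · · · ·
    · · · █ · · · · ·
    · · · · · · · · ·
    · · · · · · · · ·
    · · · · · · · · ·

Result: [54,18,20]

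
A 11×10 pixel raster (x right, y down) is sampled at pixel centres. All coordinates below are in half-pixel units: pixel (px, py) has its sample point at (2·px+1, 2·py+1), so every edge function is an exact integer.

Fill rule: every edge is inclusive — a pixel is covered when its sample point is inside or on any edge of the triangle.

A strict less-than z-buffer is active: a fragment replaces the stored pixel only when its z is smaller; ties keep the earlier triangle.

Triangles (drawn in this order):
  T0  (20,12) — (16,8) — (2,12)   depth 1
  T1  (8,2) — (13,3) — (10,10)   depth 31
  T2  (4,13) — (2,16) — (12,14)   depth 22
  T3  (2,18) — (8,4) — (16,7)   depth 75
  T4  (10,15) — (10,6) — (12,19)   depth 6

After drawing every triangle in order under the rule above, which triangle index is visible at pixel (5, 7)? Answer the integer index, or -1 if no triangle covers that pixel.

T0:
  2·area = 72  (B↔C swapped to make it positive)
  edge (20, 12)→(2, 12): d=(-18,0) inclusive
  edge (2, 12)→(16, 8): d=(14,-4) inclusive
  edge (16, 8)→(20, 12): d=(4,4) inclusive
    (4,0)@(9, 1): e=[198,-126,0] → ·  [on edge]
    (5,1)@(11, 3): e=[162,-90,0] → ·  [on edge]
    (6,2)@(13, 5): e=[126,-54,0] → ·  [on edge]
    (7,3)@(15, 7): e=[90,-18,0] → ·  [on edge]
    (6,4)@(13, 9): e=[54,2,16] → #
    (7,4)@(15, 9): e=[54,10,8] → #
    (8,4)@(17, 9): e=[54,18,0] → #  [on edge]
    (9,4)@(19, 9): e=[54,26,-8] → ·
    (3,5)@(7, 11): e=[18,6,48] → #
    (4,5)@(9, 11): e=[18,14,40] → #
    (5,5)@(11, 11): e=[18,22,32] → #
    (9,5)@(19, 11): e=[18,54,0] → #  [on edge]
    (10,6)@(21, 13): e=[-18,90,0] → ·  [on edge]
  covered (10 px):
    · · · · · · · · · · ·
    · · · · · · · · · · ·
    · · · · · · · · · · ·
    · · · · · · · · · · ·
    · · · · · · # # # · ·
    · · · # # # # # # # ·
    · · · · · · · · · · ·
    · · · · · · · · · · ·
    · · · · · · · · · · ·
    · · · · · · · · · · ·
T1:
  2·area = 38
  edge (8, 2)→(13, 3): d=(5,1) inclusive
  edge (13, 3)→(10, 10): d=(-3,7) inclusive
  edge (10, 10)→(8, 2): d=(-2,-8) inclusive
    (1,0)@(3, 1): e=[0,76,-38] → ·  [on edge]
    (4,1)@(9, 3): e=[4,28,6] → #
    (5,1)@(11, 3): e=[2,14,22] → #
    (6,1)@(13, 3): e=[0,0,38] → #  [on edge]
    (7,1)@(15, 3): e=[-2,-14,54] → ·
    (4,2)@(9, 5): e=[14,22,2] → #
    (6,2)@(13, 5): e=[10,-6,34] → ·
    (4,3)@(9, 7): e=[24,16,-2] → ·
    (5,3)@(11, 7): e=[22,2,14] → #
    (6,3)@(13, 7): e=[20,-12,30] → ·
    (5,4)@(11, 9): e=[32,-4,10] → ·
    (3,8)@(7, 17): e=[76,0,-38] → ·  [on edge]
  covered (6 px):
    · · · · · · · · · · ·
    · · · · # # # · · · ·
    · · · · # # · · · · ·
    · · · · · # · · · · ·
    · · · · · · · · · · ·
    · · · · · · · · · · ·
    · · · · · · · · · · ·
    · · · · · · · · · · ·
    · · · · · · · · · · ·
    · · · · · · · · · · ·
T2:
  2·area = 26  (B↔C swapped to make it positive)
  edge (4, 13)→(12, 14): d=(8,1) inclusive
  edge (12, 14)→(2, 16): d=(-10,2) inclusive
  edge (2, 16)→(4, 13): d=(2,-3) inclusive
    (8,6)@(17, 13): e=[-13,0,39] → ·  [on edge]
    (1,7)@(3, 15): e=[17,8,1] → #
    (2,7)@(5, 15): e=[15,4,7] → #
    (3,7)@(7, 15): e=[13,0,13] → #  [on edge]
    (4,7)@(9, 15): e=[11,-4,19] → ·
    (1,8)@(3, 17): e=[33,-12,5] → ·
    (2,8)@(5, 17): e=[31,-16,11] → ·
    (3,8)@(7, 17): e=[29,-20,17] → ·
  covered (3 px):
    · · · · · · · · · · ·
    · · · · · · · · · · ·
    · · · · · · · · · · ·
    · · · · · · · · · · ·
    · · · · · · · · · · ·
    · · · · · · · · · · ·
    · · · · · · · · · · ·
    · # # # · · · · · · ·
    · · · · · · · · · · ·
    · · · · · · · · · · ·
T3:
  2·area = 130
  edge (2, 18)→(8, 4): d=(6,-14) inclusive
  edge (8, 4)→(16, 7): d=(8,3) inclusive
  edge (16, 7)→(2, 18): d=(-14,11) inclusive
    (4,2)@(9, 5): e=[20,5,105] → #
    (5,2)@(11, 5): e=[48,-1,83] → ·
    (3,3)@(7, 7): e=[4,27,99] → #
    (5,3)@(11, 7): e=[60,15,55] → #
    (6,3)@(13, 7): e=[88,9,33] → #
    (7,3)@(15, 7): e=[116,3,11] → #
    (8,3)@(17, 7): e=[144,-3,-11] → ·
    (3,4)@(7, 9): e=[16,43,71] → #
    (7,4)@(15, 9): e=[128,19,-17] → ·
    (2,5)@(5, 11): e=[0,65,65] → #  [on edge]
    (5,5)@(11, 11): e=[84,47,-1] → ·
    (6,5)@(13, 11): e=[112,41,-23] → ·
  covered (17 px):
    · · · · · · · · · · ·
    · · · · · · · · · · ·
    · · · · # · · · · · ·
    · · · # # # # # · · ·
    · · · # # # # · · · ·
    · · # # # · · · · · ·
    · · # # · · · · · · ·
    · · # · · · · · · · ·
    · # · · · · · · · · ·
    · · · · · · · · · · ·
T4:
  2·area = 18
  edge (10, 15)→(10, 6): d=(0,-9) inclusive
  edge (10, 6)→(12, 19): d=(2,13) inclusive
  edge (12, 19)→(10, 15): d=(-2,-4) inclusive
    (1,0)@(3, 1): e=[-63,81,0] → ·  [on edge]
    (2,2)@(5, 5): e=[-45,63,0] → ·  [on edge]
    (3,4)@(7, 9): e=[-27,45,0] → ·  [on edge]
    (4,6)@(9, 13): e=[-9,27,0] → ·  [on edge]
    (5,6)@(11, 13): e=[9,1,8] → #
    (6,6)@(13, 13): e=[27,-25,16] → ·
    (5,7)@(11, 15): e=[9,5,4] → #
    (6,7)@(13, 15): e=[27,-21,12] → ·
    (5,8)@(11, 17): e=[9,9,0] → #  [on edge]
    (6,8)@(13, 17): e=[27,-17,8] → ·
    (5,9)@(11, 19): e=[9,13,-4] → ·
  covered (3 px):
    · · · · · · · · · · ·
    · · · · · · · · · · ·
    · · · · · · · · · · ·
    · · · · · · · · · · ·
    · · · · · · · · · · ·
    · · · · · · · · · · ·
    · · · · · # · · · · ·
    · · · · · # · · · · ·
    · · · · · # · · · · ·
    · · · · · · · · · · ·

Z-buffer (winner per pixel, '.' = empty):
  . . . . . . . . . . .
  . . . . 1 1 1 . . . .
  . . . . 1 1 . . . . .
  . . . 3 3 1 3 3 . . .
  . . . 3 3 3 0 0 0 . .
  . . 3 0 0 0 0 0 0 0 .
  . . 3 3 . 4 . . . . .
  . 2 2 2 . 4 . . . . .
  . 3 . . . 4 . . . . .
  . . . . . . . . . . .

Answer: 4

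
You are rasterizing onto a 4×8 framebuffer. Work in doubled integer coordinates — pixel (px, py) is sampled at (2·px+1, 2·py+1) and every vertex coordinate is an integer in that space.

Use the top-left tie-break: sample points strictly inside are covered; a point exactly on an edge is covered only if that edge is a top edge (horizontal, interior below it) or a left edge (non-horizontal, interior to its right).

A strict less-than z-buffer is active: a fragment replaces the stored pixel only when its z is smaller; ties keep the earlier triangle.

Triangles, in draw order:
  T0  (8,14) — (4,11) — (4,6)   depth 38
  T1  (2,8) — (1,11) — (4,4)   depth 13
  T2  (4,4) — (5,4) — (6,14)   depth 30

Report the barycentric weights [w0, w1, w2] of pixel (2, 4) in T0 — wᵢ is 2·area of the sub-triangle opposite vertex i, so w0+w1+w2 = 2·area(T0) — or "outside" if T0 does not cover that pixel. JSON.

T0:
  2·area = 20
  edge (8, 14)→(4, 11): d=(-4,-3) top-left  bias=+0
  edge (4, 11)→(4, 6): d=(0,-5) top-left  bias=+0
  edge (4, 6)→(8, 14): d=(4,8) right/bottom  bias=-1
    (2,4)@(5, 9): e=[11,5,4] → █
    (3,4)@(7, 9): e=[17,15,-12] → ·
    (2,5)@(5, 11): e=[3,5,12] → █
    (3,5)@(7, 11): e=[9,15,-4] → ·
    (2,6)@(5, 13): e=[-5,5,20] → ·
    (3,6)@(7, 13): e=[1,15,4] → █
    (3,7)@(7, 15): e=[-7,15,12] → ·
  covered (3 px):
    · · · ·
    · · · ·
    · · · ·
    · · · ·
    · · █ ·
    · · █ ·
    · · · █
    · · · ·
T1:
  2·area = 2  (B↔C swapped to make it positive)
  edge (2, 8)→(4, 4): d=(2,-4) top-left  bias=+0
  edge (4, 4)→(1, 11): d=(-3,7) right/bottom  bias=-1
  edge (1, 11)→(2, 8): d=(1,-3) top-left  bias=+0
    (1,2)@(3, 5): e=[-2,4,0] → ·  [on edge]
    (0,5)@(1, 11): e=[2,0,0] → ·  [on edge]
  covered (0 px):
    · · · ·
    · · · ·
    · · · ·
    · · · ·
    · · · ·
    · · · ·
    · · · ·
    · · · ·
T2:
  2·area = 10
  edge (4, 4)→(5, 4): d=(1,0) top-left  bias=+0
  edge (5, 4)→(6, 14): d=(1,10) right/bottom  bias=-1
  edge (6, 14)→(4, 4): d=(-2,-10) top-left  bias=+0
    (2,2)@(5, 5): e=[1,1,8] → █
    (3,2)@(7, 5): e=[1,-19,28] → ·
    (2,3)@(5, 7): e=[3,3,4] → █
    (3,3)@(7, 7): e=[3,-17,24] → ·
    (2,4)@(5, 9): e=[5,5,0] → █  [on edge]
    (3,4)@(7, 9): e=[5,-15,20] → ·
    (2,5)@(5, 11): e=[7,7,-4] → ·
  covered (3 px):
    · · · ·
    · · · ·
    · · █ ·
    · · █ ·
    · · █ ·
    · · · ·
    · · · ·
    · · · ·

Result: [5,4,11]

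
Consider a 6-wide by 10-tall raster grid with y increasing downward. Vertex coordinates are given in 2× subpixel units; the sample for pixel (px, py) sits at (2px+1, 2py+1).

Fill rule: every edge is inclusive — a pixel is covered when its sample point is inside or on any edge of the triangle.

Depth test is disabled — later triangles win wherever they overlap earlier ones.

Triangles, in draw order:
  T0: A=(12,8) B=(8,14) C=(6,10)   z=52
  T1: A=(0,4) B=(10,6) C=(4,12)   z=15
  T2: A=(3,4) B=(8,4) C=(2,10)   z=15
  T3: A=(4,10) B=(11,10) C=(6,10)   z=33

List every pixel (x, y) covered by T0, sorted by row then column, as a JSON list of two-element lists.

T0:
  2·area = 28
  edge (12, 8)→(8, 14): d=(-4,6) inclusive
  edge (8, 14)→(6, 10): d=(-2,-4) inclusive
  edge (6, 10)→(12, 8): d=(6,-2) inclusive
    (4,4)@(9, 9): e=[14,14,0] → █  [on edge]
    (5,4)@(11, 9): e=[2,22,4] → █
    (1,5)@(3, 11): e=[42,-14,0] → ·  [on edge]
    (3,5)@(7, 11): e=[18,2,8] → █
    (5,5)@(11, 11): e=[-6,18,16] → ·
    (3,6)@(7, 13): e=[10,-2,20] → ·
    (4,6)@(9, 13): e=[-2,6,24] → ·
  covered (4 px):
    · · · · · ·
    · · · · · ·
    · · · · · ·
    · · · · · ·
    · · · · █ █
    · · · █ █ ·
    · · · · · ·
    · · · · · ·
    · · · · · ·
    · · · · · ·
T1:
  2·area = 72
  edge (0, 4)→(10, 6): d=(10,2) inclusive
  edge (10, 6)→(4, 12): d=(-6,6) inclusive
  edge (4, 12)→(0, 4): d=(-4,-8) inclusive
    (0,2)@(1, 5): e=[8,60,4] → █
    (1,2)@(3, 5): e=[4,48,20] → █
    (2,2)@(5, 5): e=[0,36,36] → █  [on edge]
    (3,2)@(7, 5): e=[-4,24,52] → ·
    (5,2)@(11, 5): e=[-12,0,84] → ·  [on edge]
    (0,3)@(1, 7): e=[28,48,-4] → ·
    (1,3)@(3, 7): e=[24,36,12] → █
    (3,3)@(7, 7): e=[16,12,44] → █
    (4,3)@(9, 7): e=[12,0,60] → █  [on edge]
    (5,3)@(11, 7): e=[8,-12,76] → ·
    (1,4)@(3, 9): e=[44,24,4] → █
    (3,4)@(7, 9): e=[36,0,36] → █  [on edge]
    (2,5)@(5, 11): e=[60,0,12] → █  [on edge]
    (1,6)@(3, 13): e=[84,0,-12] → ·  [on edge]
    (0,7)@(1, 15): e=[108,0,-36] → ·  [on edge]
  covered (11 px):
    · · · · · ·
    · · · · · ·
    █ █ █ · · ·
    · █ █ █ █ ·
    · █ █ █ · ·
    · · █ · · ·
    · · · · · ·
    · · · · · ·
    · · · · · ·
    · · · · · ·
T2:
  2·area = 30
  edge (3, 4)→(8, 4): d=(5,0) inclusive
  edge (8, 4)→(2, 10): d=(-6,6) inclusive
  edge (2, 10)→(3, 4): d=(1,-6) inclusive
    (5,0)@(11, 1): e=[-15,0,45] → ·  [on edge]
    (4,1)@(9, 3): e=[-5,0,35] → ·  [on edge]
    (1,2)@(3, 5): e=[5,24,1] → █
    (2,2)@(5, 5): e=[5,12,13] → █
    (3,2)@(7, 5): e=[5,0,25] → █  [on edge]
    (4,2)@(9, 5): e=[5,-12,37] → ·
    (1,3)@(3, 7): e=[15,12,3] → █
    (2,3)@(5, 7): e=[15,0,15] → █  [on edge]
    (3,3)@(7, 7): e=[15,-12,27] → ·
    (1,4)@(3, 9): e=[25,0,5] → █  [on edge]
    (2,4)@(5, 9): e=[25,-12,17] → ·
    (0,5)@(1, 11): e=[35,0,-5] → ·  [on edge]
  covered (6 px):
    · · · · · ·
    · · · · · ·
    · █ █ █ · ·
    · █ █ · · ·
    · █ · · · ·
    · · · · · ·
    · · · · · ·
    · · · · · ·
    · · · · · ·
    · · · · · ·
T3:
  degenerate (2·area = 0) — covers nothing

Final: [[4,4],[5,4],[3,5],[4,5]]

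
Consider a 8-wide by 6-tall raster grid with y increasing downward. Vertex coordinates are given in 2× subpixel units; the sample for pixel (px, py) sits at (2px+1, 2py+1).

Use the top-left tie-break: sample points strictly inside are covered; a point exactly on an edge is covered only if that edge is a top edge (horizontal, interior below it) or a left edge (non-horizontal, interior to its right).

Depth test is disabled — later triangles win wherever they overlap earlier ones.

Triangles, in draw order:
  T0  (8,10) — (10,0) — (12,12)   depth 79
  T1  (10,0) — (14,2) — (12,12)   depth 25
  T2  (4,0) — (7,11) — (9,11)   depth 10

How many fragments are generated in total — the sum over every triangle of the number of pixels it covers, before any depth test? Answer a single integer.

T0:
  2·area = 44
  edge (8, 10)→(10, 0): d=(2,-10) top-left  bias=+0
  edge (10, 0)→(12, 12): d=(2,12) right/bottom  bias=-1
  edge (12, 12)→(8, 10): d=(-4,-2) top-left  bias=+0
    (4,2)@(9, 5): e=[0,22,22] → X  [on edge]
    (5,2)@(11, 5): e=[20,-2,26] → .
    (4,3)@(9, 7): e=[4,26,14] → X
    (5,3)@(11, 7): e=[24,2,18] → X
    (6,3)@(13, 7): e=[44,-22,22] → .
    (4,4)@(9, 9): e=[8,30,6] → X
    (6,4)@(13, 9): e=[48,-18,14] → .
    (4,5)@(9, 11): e=[12,34,-2] → .
    (5,5)@(11, 11): e=[32,10,2] → X
    (6,5)@(13, 11): e=[52,-14,6] → .
  covered (6 px):
    . . . . . . . .
    . . . . . . . .
    . . . . X . . .
    . . . . X X . .
    . . . . X X . .
    . . . . . X . .
T1:
  2·area = 44
  edge (10, 0)→(14, 2): d=(4,2) right/bottom  bias=-1
  edge (14, 2)→(12, 12): d=(-2,10) right/bottom  bias=-1
  edge (12, 12)→(10, 0): d=(-2,-12) top-left  bias=+0
    (5,0)@(11, 1): e=[2,32,10] → X
    (6,0)@(13, 1): e=[-2,12,34] → .
    (5,1)@(11, 3): e=[10,28,6] → X
    (6,1)@(13, 3): e=[6,8,30] → X
    (7,1)@(15, 3): e=[2,-12,54] → .
    (5,2)@(11, 5): e=[18,24,2] → X
    (7,2)@(15, 5): e=[10,-16,50] → .
    (5,3)@(11, 7): e=[26,20,-2] → .
    (6,3)@(13, 7): e=[22,0,22] → .  [on edge]
  covered (5 px):
    . . . . . X . .
    . . . . . X X .
    . . . . . X X .
    . . . . . . . .
    . . . . . . . .
    . . . . . . . .
T2:
  2·area = 22  (B↔C swapped to make it positive)
  edge (4, 0)→(9, 11): d=(5,11) right/bottom  bias=-1
  edge (9, 11)→(7, 11): d=(-2,0) right/bottom  bias=-1
  edge (7, 11)→(4, 0): d=(-3,-11) top-left  bias=+0
    (2,1)@(5, 3): e=[4,16,2] → X
    (3,1)@(7, 3): e=[-18,16,24] → .
    (2,2)@(5, 5): e=[14,12,-4] → .
    (3,3)@(7, 7): e=[2,8,12] → X
    (4,3)@(9, 7): e=[-20,8,34] → .
    (3,4)@(7, 9): e=[12,4,6] → X
    (4,4)@(9, 9): e=[-10,4,28] → .
    (0,5)@(1, 11): e=[88,0,-66] → .  [on edge]
    (1,5)@(3, 11): e=[66,0,-44] → .  [on edge]
    (2,5)@(5, 11): e=[44,0,-22] → .  [on edge]
    (3,5)@(7, 11): e=[22,0,0] → .  [on edge]
    (4,5)@(9, 11): e=[0,0,22] → .  [on edge]
    (5,5)@(11, 11): e=[-22,0,44] → .  [on edge]
    (6,5)@(13, 11): e=[-44,0,66] → .  [on edge]
    (7,5)@(15, 11): e=[-66,0,88] → .  [on edge]
  covered (3 px):
    . . . . . . . .
    . . X . . . . .
    . . . . . . . .
    . . . X . . . .
    . . . X . . . .
    . . . . . . . .

Final: 14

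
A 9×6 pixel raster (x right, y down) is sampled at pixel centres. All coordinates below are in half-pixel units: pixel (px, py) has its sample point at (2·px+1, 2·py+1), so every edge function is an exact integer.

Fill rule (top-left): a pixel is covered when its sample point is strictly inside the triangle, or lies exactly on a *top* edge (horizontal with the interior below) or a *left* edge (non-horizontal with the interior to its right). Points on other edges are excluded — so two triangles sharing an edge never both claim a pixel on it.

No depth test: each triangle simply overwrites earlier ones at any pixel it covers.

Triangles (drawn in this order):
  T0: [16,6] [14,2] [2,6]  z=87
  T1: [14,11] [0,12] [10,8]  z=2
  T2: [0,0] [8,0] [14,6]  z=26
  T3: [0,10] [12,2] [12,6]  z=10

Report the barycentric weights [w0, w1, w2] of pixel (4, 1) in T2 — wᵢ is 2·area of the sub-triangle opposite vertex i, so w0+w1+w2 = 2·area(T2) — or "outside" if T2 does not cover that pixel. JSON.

T0:
  2·area = 56  (B↔C swapped to make it positive)
  edge (16, 6)→(2, 6): d=(-14,0) right/bottom  bias=-1
  edge (2, 6)→(14, 2): d=(12,-4) top-left  bias=+0
  edge (14, 2)→(16, 6): d=(2,4) right/bottom  bias=-1
    (8,0)@(17, 1): e=[70,0,-14] → .  [on edge]
    (5,1)@(11, 3): e=[42,0,14] → X  [on edge]
    (6,1)@(13, 3): e=[42,8,6] → X
    (7,1)@(15, 3): e=[42,16,-2] → .
    (2,2)@(5, 5): e=[14,0,42] → X  [on edge]
    (3,2)@(7, 5): e=[14,8,34] → X
    (4,2)@(9, 5): e=[14,16,26] → X
    (7,2)@(15, 5): e=[14,40,2] → X
    (8,2)@(17, 5): e=[14,48,-6] → .
    (2,3)@(5, 7): e=[-14,24,46] → .
    (3,3)@(7, 7): e=[-14,32,38] → .
    (4,3)@(9, 7): e=[-14,40,30] → .
  covered (8 px):
    . . . . . . . . .
    . . . . . X X . .
    . . X X X X X X .
    . . . . . . . . .
    . . . . . . . . .
    . . . . . . . . .
T1:
  2·area = 46
  edge (14, 11)→(0, 12): d=(-14,1) right/bottom  bias=-1
  edge (0, 12)→(10, 8): d=(10,-4) top-left  bias=+0
  edge (10, 8)→(14, 11): d=(4,3) right/bottom  bias=-1
    (4,4)@(9, 9): e=[33,6,7] → X
    (5,4)@(11, 9): e=[31,14,1] → X
    (6,4)@(13, 9): e=[29,22,-5] → .
    (1,5)@(3, 11): e=[11,2,33] → X
    (2,5)@(5, 11): e=[9,10,27] → X
    (3,5)@(7, 11): e=[7,18,21] → X
    (6,5)@(13, 11): e=[1,42,3] → X
    (7,5)@(15, 11): e=[-1,50,-3] → .
  covered (8 px):
    . . . . . . . . .
    . . . . . . . . .
    . . . . . . . . .
    . . . . . . . . .
    . . . . X X . . .
    . X X X X X X . .
T2:
  2·area = 48
  edge (0, 0)→(8, 0): d=(8,0) top-left  bias=+0
  edge (8, 0)→(14, 6): d=(6,6) right/bottom  bias=-1
  edge (14, 6)→(0, 0): d=(-14,-6) top-left  bias=+0
    (1,0)@(3, 1): e=[8,36,4] → X
    (2,0)@(5, 1): e=[8,24,16] → X
    (3,0)@(7, 1): e=[8,12,28] → X
    (4,0)@(9, 1): e=[8,0,40] → .  [on edge]
    (1,1)@(3, 3): e=[24,48,-24] → .
    (2,1)@(5, 3): e=[24,36,-12] → .
    (3,1)@(7, 3): e=[24,24,0] → X  [on edge]
    (4,1)@(9, 3): e=[24,12,12] → X
    (5,1)@(11, 3): e=[24,0,24] → .  [on edge]
    (3,2)@(7, 5): e=[40,36,-28] → .
    (4,2)@(9, 5): e=[40,24,-16] → .
    (6,2)@(13, 5): e=[40,0,8] → .  [on edge]
    (7,3)@(15, 7): e=[56,0,-8] → .  [on edge]
    (8,4)@(17, 9): e=[72,0,-24] → .  [on edge]
  covered (5 px):
    . X X X . . . . .
    . . . X X . . . .
    . . . . . . . . .
    . . . . . . . . .
    . . . . . . . . .
    . . . . . . . . .
T3:
  2·area = 48
  edge (0, 10)→(12, 2): d=(12,-8) top-left  bias=+0
  edge (12, 2)→(12, 6): d=(0,4) right/bottom  bias=-1
  edge (12, 6)→(0, 10): d=(-12,4) right/bottom  bias=-1
    (5,1)@(11, 3): e=[4,4,40] → X
    (6,1)@(13, 3): e=[20,-4,32] → .
    (4,2)@(9, 5): e=[12,12,24] → X
    (6,2)@(13, 5): e=[44,-4,8] → .
    (7,2)@(15, 5): e=[60,-12,0] → .  [on edge]
    (2,3)@(5, 7): e=[4,28,16] → X
    (3,3)@(7, 7): e=[20,20,8] → X
    (4,3)@(9, 7): e=[36,12,0] → .  [on edge]
    (5,3)@(11, 7): e=[52,4,-8] → .
    (1,4)@(3, 9): e=[12,36,0] → .  [on edge]
    (2,4)@(5, 9): e=[28,28,-8] → .
    (3,4)@(7, 9): e=[44,20,-16] → .
  covered (5 px):
    . . . . . . . . .
    . . . . . X . . .
    . . . . X X . . .
    . . X X . . . . .
    . . . . . . . . .
    . . . . . . . . .

Final: [12,12,24]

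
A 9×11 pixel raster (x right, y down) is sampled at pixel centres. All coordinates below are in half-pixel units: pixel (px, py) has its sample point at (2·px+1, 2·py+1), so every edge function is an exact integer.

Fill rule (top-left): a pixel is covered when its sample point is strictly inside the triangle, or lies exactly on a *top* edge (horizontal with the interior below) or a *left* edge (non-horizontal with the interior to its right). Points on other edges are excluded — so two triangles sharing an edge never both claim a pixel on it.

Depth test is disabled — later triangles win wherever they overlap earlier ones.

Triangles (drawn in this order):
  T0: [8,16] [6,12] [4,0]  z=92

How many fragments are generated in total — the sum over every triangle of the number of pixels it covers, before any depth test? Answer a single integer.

T0:
  2·area = 16
  edge (8, 16)→(6, 12): d=(-2,-4) top-left  bias=+0
  edge (6, 12)→(4, 0): d=(-2,-12) top-left  bias=+0
  edge (4, 0)→(8, 16): d=(4,16) right/bottom  bias=-1
    (2,2)@(5, 5): e=[10,2,4] → █
    (3,2)@(7, 5): e=[18,26,-28] → ·
    (2,3)@(5, 7): e=[6,-2,12] → ·
    (3,6)@(7, 13): e=[2,10,4] → █
    (4,6)@(9, 13): e=[10,34,-28] → ·
    (3,7)@(7, 15): e=[-2,6,12] → ·
  covered (2 px):
    · · · · · · · · ·
    · · · · · · · · ·
    · · █ · · · · · ·
    · · · · · · · · ·
    · · · · · · · · ·
    · · · · · · · · ·
    · · · █ · · · · ·
    · · · · · · · · ·
    · · · · · · · · ·
    · · · · · · · · ·
    · · · · · · · · ·

Answer: 2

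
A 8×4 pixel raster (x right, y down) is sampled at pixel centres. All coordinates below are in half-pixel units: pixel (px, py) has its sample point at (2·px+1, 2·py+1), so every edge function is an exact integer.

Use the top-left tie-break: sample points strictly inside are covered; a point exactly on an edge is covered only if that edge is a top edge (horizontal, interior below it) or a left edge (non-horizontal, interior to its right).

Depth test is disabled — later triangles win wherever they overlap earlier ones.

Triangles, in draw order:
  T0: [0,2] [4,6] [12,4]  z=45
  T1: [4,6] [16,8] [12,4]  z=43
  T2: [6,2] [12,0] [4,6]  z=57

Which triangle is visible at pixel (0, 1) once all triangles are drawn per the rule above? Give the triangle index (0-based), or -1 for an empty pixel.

T0:
  2·area = 40  (B↔C swapped to make it positive)
  edge (0, 2)→(12, 4): d=(12,2) right/bottom  bias=-1
  edge (12, 4)→(4, 6): d=(-8,2) right/bottom  bias=-1
  edge (4, 6)→(0, 2): d=(-4,-4) top-left  bias=+0
    (0,1)@(1, 3): e=[10,30,0] → █  [on edge]
    (1,1)@(3, 3): e=[6,26,8] → █
    (2,1)@(5, 3): e=[2,22,16] → █
    (3,1)@(7, 3): e=[-2,18,24] → ·
    (0,2)@(1, 5): e=[34,14,-8] → ·
    (1,2)@(3, 5): e=[30,10,0] → █  [on edge]
    (3,2)@(7, 5): e=[22,2,16] → █
    (4,2)@(9, 5): e=[18,-2,24] → ·
    (1,3)@(3, 7): e=[54,-6,-8] → ·
    (2,3)@(5, 7): e=[50,-10,0] → ·  [on edge]
    (3,3)@(7, 7): e=[46,-14,8] → ·
  covered (6 px):
    · · · · · · · ·
    █ █ █ · · · · ·
    · █ █ █ · · · ·
    · · · · · · · ·
T1:
  2·area = 40  (B↔C swapped to make it positive)
  edge (4, 6)→(12, 4): d=(8,-2) top-left  bias=+0
  edge (12, 4)→(16, 8): d=(4,4) right/bottom  bias=-1
  edge (16, 8)→(4, 6): d=(-12,-2) top-left  bias=+0
    (4,0)@(9, 1): e=[-30,0,70] → ·  [on edge]
    (5,1)@(11, 3): e=[-10,0,50] → ·  [on edge]
    (4,2)@(9, 5): e=[2,16,22] → █
    (5,2)@(11, 5): e=[6,8,26] → █
    (6,2)@(13, 5): e=[10,0,30] → ·  [on edge]
    (4,3)@(9, 7): e=[18,24,-2] → ·
    (5,3)@(11, 7): e=[22,16,2] → █
    (6,3)@(13, 7): e=[26,8,6] → █
    (7,3)@(15, 7): e=[30,0,10] → ·  [on edge]
  covered (4 px):
    · · · · · · · ·
    · · · · · · · ·
    · · · · █ █ · ·
    · · · · · █ █ ·
T2:
  2·area = 20
  edge (6, 2)→(12, 0): d=(6,-2) top-left  bias=+0
  edge (12, 0)→(4, 6): d=(-8,6) right/bottom  bias=-1
  edge (4, 6)→(6, 2): d=(2,-4) top-left  bias=+0
    (4,0)@(9, 1): e=[0,10,10] → █  [on edge]
    (5,0)@(11, 1): e=[4,-2,18] → ·
    (1,1)@(3, 3): e=[0,30,-10] → ·  [on edge]
    (3,1)@(7, 3): e=[8,6,6] → █
    (4,1)@(9, 3): e=[12,-6,14] → ·
    (2,2)@(5, 5): e=[16,2,2] → █
    (3,2)@(7, 5): e=[20,-10,10] → ·
    (2,3)@(5, 7): e=[28,-14,6] → ·
  covered (3 px):
    · · · · █ · · ·
    · · · █ · · · ·
    · · █ · · · · ·
    · · · · · · · ·

Z-buffer (winner per pixel, '.' = empty):
  . . . . 2 . . .
  0 0 0 2 . . . .
  . 0 2 0 1 1 . .
  . . . . . 1 1 .

Answer: 0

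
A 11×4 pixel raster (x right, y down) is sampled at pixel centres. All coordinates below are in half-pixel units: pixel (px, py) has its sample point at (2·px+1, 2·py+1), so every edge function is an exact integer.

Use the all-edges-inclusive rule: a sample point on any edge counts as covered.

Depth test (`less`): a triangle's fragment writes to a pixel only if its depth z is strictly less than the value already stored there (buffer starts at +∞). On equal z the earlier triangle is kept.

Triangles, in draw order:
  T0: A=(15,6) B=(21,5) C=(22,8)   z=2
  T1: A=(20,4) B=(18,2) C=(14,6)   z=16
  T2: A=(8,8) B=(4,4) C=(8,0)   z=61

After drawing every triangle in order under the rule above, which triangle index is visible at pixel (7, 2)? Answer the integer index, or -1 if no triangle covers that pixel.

T0:
  2·area = 19
  edge (15, 6)→(21, 5): d=(6,-1) inclusive
  edge (21, 5)→(22, 8): d=(1,3) inclusive
  edge (22, 8)→(15, 6): d=(-7,-2) inclusive
    (10,2)@(21, 5): e=[0,0,19] → █  [on edge]
    (4,3)@(9, 7): e=[0,38,-19] → ·  [on edge]
    (9,3)@(19, 7): e=[10,8,1] → █
  covered (3 px):
    · · · · · · · · · · ·
    · · · · · · · · · · ·
    · · · · · · · · · · █
    · · · · · · · · · █ █
T1:
  2·area = 16  (B↔C swapped to make it positive)
  edge (20, 4)→(14, 6): d=(-6,2) inclusive
  edge (14, 6)→(18, 2): d=(4,-4) inclusive
  edge (18, 2)→(20, 4): d=(2,2) inclusive
    (8,0)@(17, 1): e=[24,-8,0] → ·  [on edge]
    (9,0)@(19, 1): e=[20,0,-4] → ·  [on edge]
    (8,1)@(17, 3): e=[12,0,4] → █  [on edge]
    (9,1)@(19, 3): e=[8,8,0] → █  [on edge]
    (10,1)@(21, 3): e=[4,16,-4] → ·
    (7,2)@(15, 5): e=[4,0,12] → █  [on edge]
    (8,2)@(17, 5): e=[0,8,8] → █  [on edge]
    (9,2)@(19, 5): e=[-4,16,4] → ·
    (10,2)@(21, 5): e=[-8,24,0] → ·  [on edge]
    (5,3)@(11, 7): e=[0,-8,24] → ·  [on edge]
    (6,3)@(13, 7): e=[-4,0,20] → ·  [on edge]
    (7,3)@(15, 7): e=[-8,8,16] → ·
  covered (4 px):
    · · · · · · · · · · ·
    · · · · · · · · █ █ ·
    · · · · · · · █ █ · ·
    · · · · · · · · · · ·
T2:
  2·area = 32
  edge (8, 8)→(4, 4): d=(-4,-4) inclusive
  edge (4, 4)→(8, 0): d=(4,-4) inclusive
  edge (8, 0)→(8, 8): d=(0,8) inclusive
    (0,0)@(1, 1): e=[0,-24,56] → ·  [on edge]
    (3,0)@(7, 1): e=[24,0,8] → █  [on edge]
    (4,0)@(9, 1): e=[32,8,-8] → ·
    (1,1)@(3, 3): e=[0,-8,40] → ·  [on edge]
    (2,1)@(5, 3): e=[8,0,24] → █  [on edge]
    (4,1)@(9, 3): e=[24,16,-8] → ·
    (1,2)@(3, 5): e=[-8,0,40] → ·  [on edge]
    (2,2)@(5, 5): e=[0,8,24] → █  [on edge]
    (4,2)@(9, 5): e=[16,24,-8] → ·
    (0,3)@(1, 7): e=[-24,0,56] → ·  [on edge]
    (2,3)@(5, 7): e=[-8,16,24] → ·
    (3,3)@(7, 7): e=[0,24,8] → █  [on edge]
  covered (6 px):
    · · · █ · · · · · · ·
    · · █ █ · · · · · · ·
    · · █ █ · · · · · · ·
    · · · █ · · · · · · ·

Z-buffer (winner per pixel, '.' = empty):
  . . . 2 . . . . . . .
  . . 2 2 . . . . 1 1 .
  . . 2 2 . . . 1 1 . 0
  . . . 2 . . . . . 0 0

Answer: 1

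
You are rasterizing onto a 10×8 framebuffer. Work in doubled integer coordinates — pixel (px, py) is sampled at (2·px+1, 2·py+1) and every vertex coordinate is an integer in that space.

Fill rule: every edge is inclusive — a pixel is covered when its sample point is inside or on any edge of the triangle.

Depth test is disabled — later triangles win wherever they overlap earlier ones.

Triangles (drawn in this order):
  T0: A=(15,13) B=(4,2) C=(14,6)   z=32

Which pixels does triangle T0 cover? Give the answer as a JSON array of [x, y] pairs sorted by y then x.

T0:
  2·area = 66
  edge (15, 13)→(4, 2): d=(-11,-11) inclusive
  edge (4, 2)→(14, 6): d=(10,4) inclusive
  edge (14, 6)→(15, 13): d=(1,7) inclusive
    (1,0)@(3, 1): e=[0,-6,72] → ·  [on edge]
    (2,1)@(5, 3): e=[0,6,60] → #  [on edge]
    (3,1)@(7, 3): e=[22,-2,46] → ·
    (2,2)@(5, 5): e=[-22,26,62] → ·
    (3,2)@(7, 5): e=[0,18,48] → #  [on edge]
    (4,2)@(9, 5): e=[22,10,34] → #
    (5,2)@(11, 5): e=[44,2,20] → #
    (6,2)@(13, 5): e=[66,-6,6] → ·
    (3,3)@(7, 7): e=[-22,38,50] → ·
    (4,3)@(9, 7): e=[0,30,36] → #  [on edge]
    (6,3)@(13, 7): e=[44,14,8] → #
    (7,3)@(15, 7): e=[66,6,-6] → ·
    (5,4)@(11, 9): e=[0,42,24] → #  [on edge]
    (6,5)@(13, 11): e=[0,54,12] → #  [on edge]
    (7,6)@(15, 13): e=[0,66,0] → #  [on edge]
    (8,7)@(17, 15): e=[0,78,-12] → ·  [on edge]
  covered (11 px):
    · · · · · · · · · ·
    · · # · · · · · · ·
    · · · # # # · · · ·
    · · · · # # # · · ·
    · · · · · # # · · ·
    · · · · · · # · · ·
    · · · · · · · # · ·
    · · · · · · · · · ·

Final: [[2,1],[3,2],[4,2],[5,2],[4,3],[5,3],[6,3],[5,4],[6,4],[6,5],[7,6]]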